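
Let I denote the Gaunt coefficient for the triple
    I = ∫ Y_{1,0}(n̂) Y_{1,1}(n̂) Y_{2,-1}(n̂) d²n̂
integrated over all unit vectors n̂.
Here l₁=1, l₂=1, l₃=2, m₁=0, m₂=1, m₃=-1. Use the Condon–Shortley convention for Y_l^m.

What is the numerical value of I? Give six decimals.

-0.218510

m-sum 0 ✓  L=4 even ✓  0≤2≤2 ✓
Π(2lᵢ+1) = 3×3×5 = 45
triangle coeff Δ(1,1,2) = 1/30
Σ_t [0,0]: t=0:+1/1 = 1/1
(3j)²=2/15 [(1 1 2; 0 0 0)], sign=+1
Σ_t [0,0]: t=0:+1/2 = 1/2
(3j)²=1/10 [(1 1 2; 0 1 -1)], sign=-1
⇒ 4πI² = 3/5
I = (-1)√(3/5/(4π)) = -0.21850969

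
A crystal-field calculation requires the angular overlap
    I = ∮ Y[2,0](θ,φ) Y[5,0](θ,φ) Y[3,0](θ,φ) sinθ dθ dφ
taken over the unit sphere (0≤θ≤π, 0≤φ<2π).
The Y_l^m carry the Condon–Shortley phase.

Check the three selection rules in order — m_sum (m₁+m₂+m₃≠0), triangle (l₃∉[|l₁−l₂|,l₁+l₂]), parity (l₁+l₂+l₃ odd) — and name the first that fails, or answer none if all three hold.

Σmᵢ = 0  ✓
l₃∈[|l₁−l₂|,l₁+l₂]=[3,7], have l₃=3  ✓
Σlᵢ = 10 ⇒ even  ✓

none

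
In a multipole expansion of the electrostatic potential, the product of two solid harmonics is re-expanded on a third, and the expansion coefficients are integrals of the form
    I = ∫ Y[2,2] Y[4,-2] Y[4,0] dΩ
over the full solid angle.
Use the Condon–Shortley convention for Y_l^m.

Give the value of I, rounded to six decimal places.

Rules hold: Σm=0, L=10 even, 2≤4≤6.
N = 5·9·9 = 405
Δ = 2!·2!·6!/11! = 1/13860
Racah Σ t=0..2: t=0:+1/192 t=1:−1/36 t=2:+1/192 = -5/288
⇒ 3j(2 4 4; 0 0 0)² = 20/693, sgn -1
Racah Σ t=0..0: t=0:+1/192 = 1/192
⇒ 3j(2 4 4; 2 -2 0)² = 3/77, sgn +1
4πI² = N·(3j₀)²·(3jₘ)² = 2700/5929
I = -1·√(0.455389/4π) = -0.19036462

-0.190365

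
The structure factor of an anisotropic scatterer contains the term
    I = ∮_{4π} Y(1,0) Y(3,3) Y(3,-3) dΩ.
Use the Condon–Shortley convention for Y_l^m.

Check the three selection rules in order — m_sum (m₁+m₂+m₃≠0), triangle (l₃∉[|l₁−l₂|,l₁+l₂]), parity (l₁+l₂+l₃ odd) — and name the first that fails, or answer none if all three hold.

parity

m₁+m₂+m₃ = 0 + 3 − 3 = 0  ✓
triangle: |1−3|=2 ≤ l₃=3 ≤ 1+3=4  ✓
parity: l₁+l₂+l₃ = 7 is odd  ✗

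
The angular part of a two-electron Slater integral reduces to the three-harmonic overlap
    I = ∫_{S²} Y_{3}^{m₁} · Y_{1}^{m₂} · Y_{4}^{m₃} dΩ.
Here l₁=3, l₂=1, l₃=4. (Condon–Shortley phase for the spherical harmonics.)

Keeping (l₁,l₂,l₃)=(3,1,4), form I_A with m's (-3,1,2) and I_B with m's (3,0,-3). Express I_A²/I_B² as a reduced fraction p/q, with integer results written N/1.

1/7

Same 3,1,4: normalisation and zero-m 3j drop out of the ratio.
A: Δ: 0! 6! 2! / 9! → 1/252; sum: t=0:+1/1440 = 1/1440; 3j²(3 1 4; -3 1 2) = Δ·Π!·Σ² = 1/252  (sign +1)
B: Δ: 0! 6! 2! / 9! → 1/252; sum: t=0:+1/720 = 1/720; 3j²(3 1 4; 3 0 -3) = Δ·Π!·Σ² = 1/36  (sign -1)
I_A²/I_B² = (1/252)/(1/36) = 1/7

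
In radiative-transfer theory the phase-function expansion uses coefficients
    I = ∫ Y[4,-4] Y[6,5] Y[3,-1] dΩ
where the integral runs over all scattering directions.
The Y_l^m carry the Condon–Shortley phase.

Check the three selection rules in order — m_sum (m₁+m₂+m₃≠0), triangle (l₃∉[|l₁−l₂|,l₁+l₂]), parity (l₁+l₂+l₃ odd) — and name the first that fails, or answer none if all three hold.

azimuthal sum: -4 + 5 − 1 = 0  ✓
2 ≤ 3 ≤ 10 (triangle on l)  ✓
L = 4 + 6 + 3 = 13 (odd)  ✗

parity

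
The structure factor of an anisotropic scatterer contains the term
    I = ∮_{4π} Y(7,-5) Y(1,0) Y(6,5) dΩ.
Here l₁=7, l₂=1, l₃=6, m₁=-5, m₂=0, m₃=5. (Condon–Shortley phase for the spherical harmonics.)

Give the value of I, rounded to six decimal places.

m-sum 0 ✓  L=14 even ✓  6≤6≤8 ✓
Π(2lᵢ+1) = 15×3×13 = 585
triangle coeff Δ(7,1,6) = 1/1365
Σ_t [1,1]: t=1:−1/518400 = -1/518400
(3j)²=7/195 [(7 1 6; 0 0 0)], sign=-1
Σ_t [1,1]: t=1:−1/39916800 = -1/39916800
(3j)²=8/455 [(7 1 6; -5 0 5)], sign=+1
⇒ 4πI² = 24/65
I = (-1)√(24/65/(4π)) = -0.17141310

-0.171413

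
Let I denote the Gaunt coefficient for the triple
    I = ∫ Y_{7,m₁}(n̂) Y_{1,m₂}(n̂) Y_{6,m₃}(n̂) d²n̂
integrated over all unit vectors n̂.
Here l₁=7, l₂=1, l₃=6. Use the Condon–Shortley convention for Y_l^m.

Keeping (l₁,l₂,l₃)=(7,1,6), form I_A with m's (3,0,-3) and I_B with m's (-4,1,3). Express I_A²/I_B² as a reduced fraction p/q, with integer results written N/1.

8/11

Shared (l₁,l₂,l₃)=(7,1,6): N and (l;000)² cancel in I_A²/I_B².
A: Δ = 2!·12!·0!/15! = 1/1365; Racah Σ t=1..1: t=1:−1/2177280 = -1/2177280; ⇒ 3j(7 1 6; 3 0 -3)² = 8/273, sgn +1
B: Δ = 2!·12!·0!/15! = 1/1365; Racah Σ t=2..2: t=2:+1/4354560 = 1/4354560; ⇒ 3j(7 1 6; -4 1 3)² = 11/273, sgn -1
I_A²/I_B² = (8/273)/(11/273) = 8/11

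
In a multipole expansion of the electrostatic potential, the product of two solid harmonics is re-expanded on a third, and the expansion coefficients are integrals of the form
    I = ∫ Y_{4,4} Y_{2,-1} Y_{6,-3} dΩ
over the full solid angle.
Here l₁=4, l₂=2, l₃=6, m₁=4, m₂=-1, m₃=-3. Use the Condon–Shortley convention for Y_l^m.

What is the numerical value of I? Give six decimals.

-0.047713

Rules hold: Σm=0, L=12 even, 2≤6≤6.
N = 9·5·13 = 585
Δ = 0!·8!·4!/13! = 1/6435
Racah Σ t=0..0: t=0:+1/2304 = 1/2304
⇒ 3j(4 2 6; 0 0 0)² = 5/143, sgn +1
Racah Σ t=0..0: t=0:+1/241920 = 1/241920
⇒ 3j(4 2 6; 4 -1 -3)² = 1/715, sgn -1
4πI² = N·(3j₀)²·(3jₘ)² = 45/1573
I = -1·√(0.0286078/4π) = -0.04771303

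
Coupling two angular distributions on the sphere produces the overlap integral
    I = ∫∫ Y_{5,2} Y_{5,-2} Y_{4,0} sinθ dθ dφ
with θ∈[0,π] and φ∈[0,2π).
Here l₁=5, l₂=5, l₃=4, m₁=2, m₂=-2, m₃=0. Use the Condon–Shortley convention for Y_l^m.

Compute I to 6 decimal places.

-0.021700

m-sum 0 ✓  L=14 even ✓  0≤4≤10 ✓
Π(2lᵢ+1) = 11×11×9 = 1089
triangle coeff Δ(5,5,4) = 1/3153150
Σ_t [1,5]: t=1:−1/69120 t=2:+1/1728 t=3:−1/576 t=4:+1/1728 t=5:−1/69120 = -7/11520
(3j)²=2/143 [(5 5 4; 0 0 0)], sign=-1
Σ_t [0,3]: t=0:+1/25920 t=1:−1/1920 t=2:+1/1728 t=3:−1/20736 = 1/20736
(3j)²=1/2574 [(5 5 4; 2 -2 0)], sign=+1
⇒ 4πI² = 1/169
I = (-1)√(1/169/(4π)) = -0.02169960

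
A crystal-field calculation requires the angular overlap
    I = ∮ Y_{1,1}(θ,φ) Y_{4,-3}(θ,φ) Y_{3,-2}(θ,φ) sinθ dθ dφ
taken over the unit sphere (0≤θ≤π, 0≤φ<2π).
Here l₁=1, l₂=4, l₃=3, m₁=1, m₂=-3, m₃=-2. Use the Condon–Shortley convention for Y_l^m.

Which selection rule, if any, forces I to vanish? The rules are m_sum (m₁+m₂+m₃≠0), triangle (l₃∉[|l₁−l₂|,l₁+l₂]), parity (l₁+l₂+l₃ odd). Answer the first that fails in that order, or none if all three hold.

Σmᵢ = -4  ✗
l₃∈[|l₁−l₂|,l₁+l₂]=[3,5], have l₃=3
Σlᵢ = 8 ⇒ even

m_sum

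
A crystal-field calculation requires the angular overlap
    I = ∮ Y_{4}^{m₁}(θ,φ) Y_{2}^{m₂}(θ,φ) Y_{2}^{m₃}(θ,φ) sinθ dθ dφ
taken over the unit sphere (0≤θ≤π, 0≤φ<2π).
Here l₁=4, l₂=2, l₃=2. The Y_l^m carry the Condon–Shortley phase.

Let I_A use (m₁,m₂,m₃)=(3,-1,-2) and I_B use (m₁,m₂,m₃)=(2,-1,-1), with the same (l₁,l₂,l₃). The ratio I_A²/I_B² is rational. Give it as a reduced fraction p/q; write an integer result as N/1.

7/8

Shared (l₁,l₂,l₃)=(4,2,2): N and (l;000)² cancel in I_A²/I_B².
A: Δ = 4!·4!·0!/9! = 1/630; Racah Σ t=1..1: t=1:−1/144 = -1/144; ⇒ 3j(4 2 2; 3 -1 -2)² = 1/18, sgn -1
B: Δ = 4!·4!·0!/9! = 1/630; Racah Σ t=1..1: t=1:−1/36 = -1/36; ⇒ 3j(4 2 2; 2 -1 -1)² = 4/63, sgn +1
I_A²/I_B² = (1/18)/(4/63) = 7/8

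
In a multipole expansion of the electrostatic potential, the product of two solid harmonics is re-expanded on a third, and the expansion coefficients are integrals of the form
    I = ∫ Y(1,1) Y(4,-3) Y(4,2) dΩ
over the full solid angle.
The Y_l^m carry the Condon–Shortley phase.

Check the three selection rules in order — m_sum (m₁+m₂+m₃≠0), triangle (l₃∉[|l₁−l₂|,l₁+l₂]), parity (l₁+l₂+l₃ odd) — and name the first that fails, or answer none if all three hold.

parity

azimuthal sum: 1 − 3 + 2 = 0  ✓
3 ≤ 4 ≤ 5 (triangle on l)  ✓
L = 1 + 4 + 4 = 9 (odd)  ✗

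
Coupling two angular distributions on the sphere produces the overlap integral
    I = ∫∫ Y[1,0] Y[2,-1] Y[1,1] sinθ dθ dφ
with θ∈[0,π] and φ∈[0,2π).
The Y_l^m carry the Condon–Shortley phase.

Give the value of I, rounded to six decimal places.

Rules hold: Σm=0, L=4 even, 1≤1≤3.
N = 3·5·3 = 45
Δ = 2!·0!·2!/5! = 1/30
Racah Σ t=1..1: t=1:−1/1 = -1/1
⇒ 3j(1 2 1; 0 0 0)² = 2/15, sgn +1
Racah Σ t=1..1: t=1:−1/2 = -1/2
⇒ 3j(1 2 1; 0 -1 1)² = 1/10, sgn -1
4πI² = N·(3j₀)²·(3jₘ)² = 3/5
I = -1·√(0.6/4π) = -0.21850969

-0.218510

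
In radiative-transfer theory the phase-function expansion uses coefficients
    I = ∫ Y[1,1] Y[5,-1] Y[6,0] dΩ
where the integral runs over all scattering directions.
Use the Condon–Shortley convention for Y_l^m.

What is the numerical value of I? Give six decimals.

0.158246

m-sum 0 ✓  L=12 even ✓  4≤6≤6 ✓
Π(2lᵢ+1) = 3×11×13 = 429
triangle coeff Δ(1,5,6) = 1/858
Σ_t [0,0]: t=0:+1/14400 = 1/14400
(3j)²=6/143 [(1 5 6; 0 0 0)], sign=+1
Σ_t [0,0]: t=0:+1/34560 = 1/34560
(3j)²=5/286 [(1 5 6; 1 -1 0)], sign=+1
⇒ 4πI² = 45/143
I = (+1)√(45/143/(4π)) = 0.15824621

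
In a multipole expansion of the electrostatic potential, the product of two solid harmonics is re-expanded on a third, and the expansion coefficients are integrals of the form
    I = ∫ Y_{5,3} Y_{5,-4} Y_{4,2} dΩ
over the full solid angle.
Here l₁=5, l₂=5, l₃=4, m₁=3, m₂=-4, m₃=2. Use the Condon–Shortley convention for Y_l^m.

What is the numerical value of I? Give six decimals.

0.000000

m-sum = 3 − 4 + 2 = 1 ≠ 0 ⇒ I = 0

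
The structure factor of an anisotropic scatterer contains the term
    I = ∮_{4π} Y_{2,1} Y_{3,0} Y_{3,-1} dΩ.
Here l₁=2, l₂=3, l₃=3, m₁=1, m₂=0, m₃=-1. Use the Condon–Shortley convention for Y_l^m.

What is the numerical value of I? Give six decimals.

-0.059471

Checks pass: Σm=0; 8 even; l₃=3∈[1,5].
(2·2+1)(2·3+1)(2·3+1) = 245
Δ: 2! 2! 4! / 9! → 1/3780
sum: t=0:+1/24 t=1:−1/4 t=2:+1/24 = -1/6
3j²(2 3 3; 0 0 0) = Δ·Π!·Σ² = 4/105  (sign +1)
sum: t=0:+1/12 t=1:−1/8 = -1/24
3j²(2 3 3; 1 0 -1) = Δ·Π!·Σ² = 1/210  (sign -1)
combine: 4πI² = 245·4/105·1/210 = 2/45
take √, sign -1: I = -0.05947080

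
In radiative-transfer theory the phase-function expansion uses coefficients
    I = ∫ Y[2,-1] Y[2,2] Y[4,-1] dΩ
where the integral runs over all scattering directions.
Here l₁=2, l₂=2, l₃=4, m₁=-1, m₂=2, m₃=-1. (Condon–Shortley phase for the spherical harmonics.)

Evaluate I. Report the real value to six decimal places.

-0.090112

Rules hold: Σm=0, L=8 even, 0≤4≤4.
N = 5·5·9 = 225
Δ = 0!·4!·4!/9! = 1/630
Racah Σ t=0..0: t=0:+1/16 = 1/16
⇒ 3j(2 2 4; 0 0 0)² = 2/35, sgn +1
Racah Σ t=0..0: t=0:+1/144 = 1/144
⇒ 3j(2 2 4; -1 2 -1)² = 1/126, sgn -1
4πI² = N·(3j₀)²·(3jₘ)² = 5/49
I = -1·√(0.102041/4π) = -0.09011188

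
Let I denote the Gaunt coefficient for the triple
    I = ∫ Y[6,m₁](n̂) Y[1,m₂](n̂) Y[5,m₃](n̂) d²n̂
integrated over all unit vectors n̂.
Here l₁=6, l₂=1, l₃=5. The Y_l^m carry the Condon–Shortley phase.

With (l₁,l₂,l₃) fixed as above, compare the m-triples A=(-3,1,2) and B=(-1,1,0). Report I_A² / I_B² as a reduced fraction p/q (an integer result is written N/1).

Same 6,1,5: normalisation and zero-m 3j drop out of the ratio.
A: Δ: 2! 10! 0! / 13! → 1/858; sum: t=2:+1/60480 = 1/60480; 3j²(6 1 5; -3 1 2) = Δ·Π!·Σ² = 6/143  (sign -1)
B: Δ: 2! 10! 0! / 13! → 1/858; sum: t=2:+1/28800 = 1/28800; 3j²(6 1 5; -1 1 0) = Δ·Π!·Σ² = 7/286  (sign -1)
I_A²/I_B² = (6/143)/(7/286) = 12/7

12/7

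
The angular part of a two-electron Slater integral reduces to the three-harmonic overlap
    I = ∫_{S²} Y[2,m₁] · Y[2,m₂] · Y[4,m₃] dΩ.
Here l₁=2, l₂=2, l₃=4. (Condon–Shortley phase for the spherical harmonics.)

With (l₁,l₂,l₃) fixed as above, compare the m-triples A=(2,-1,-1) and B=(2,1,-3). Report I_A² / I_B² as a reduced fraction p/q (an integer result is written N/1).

Same 2,2,4: normalisation and zero-m 3j drop out of the ratio.
A: Δ: 0! 4! 4! / 9! → 1/630; sum: t=0:+1/144 = 1/144; 3j²(2 2 4; 2 -1 -1) = Δ·Π!·Σ² = 1/126  (sign -1)
B: Δ: 0! 4! 4! / 9! → 1/630; sum: t=0:+1/144 = 1/144; 3j²(2 2 4; 2 1 -3) = Δ·Π!·Σ² = 1/18  (sign -1)
I_A²/I_B² = (1/126)/(1/18) = 1/7

1/7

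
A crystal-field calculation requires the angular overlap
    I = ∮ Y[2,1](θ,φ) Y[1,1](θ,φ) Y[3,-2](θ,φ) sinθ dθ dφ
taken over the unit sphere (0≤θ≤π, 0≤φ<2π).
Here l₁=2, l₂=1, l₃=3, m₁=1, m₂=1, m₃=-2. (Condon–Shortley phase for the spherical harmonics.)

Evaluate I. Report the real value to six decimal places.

Checks pass: Σm=0; 6 even; l₃=3∈[1,3].
(2·2+1)(2·1+1)(2·3+1) = 105
Δ: 0! 4! 2! / 7! → 1/105
sum: t=0:+1/4 = 1/4
3j²(2 1 3; 0 0 0) = Δ·Π!·Σ² = 3/35  (sign -1)
sum: t=0:+1/12 = 1/12
3j²(2 1 3; 1 1 -2) = Δ·Π!·Σ² = 2/21  (sign -1)
combine: 4πI² = 105·3/35·2/21 = 6/7
take √, sign +1: I = 0.26116903

0.261169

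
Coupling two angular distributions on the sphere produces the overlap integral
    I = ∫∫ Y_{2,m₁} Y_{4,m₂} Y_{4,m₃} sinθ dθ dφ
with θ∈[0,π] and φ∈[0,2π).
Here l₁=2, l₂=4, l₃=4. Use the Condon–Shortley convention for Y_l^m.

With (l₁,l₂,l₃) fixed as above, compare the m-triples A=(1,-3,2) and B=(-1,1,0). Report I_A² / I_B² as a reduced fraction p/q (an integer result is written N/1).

35/2

l's match ⇒ only the (l;m) 3-j factors differ between A and B.
A: triangle coeff Δ(2,4,4) = 1/13860; Σ_t [0,1]: t=0:+1/240 t=1:−1/1440 = 1/288; (3j)²=5/132 [(2 4 4; 1 -3 2)], sign=+1
B: triangle coeff Δ(2,4,4) = 1/13860; Σ_t [1,2]: t=1:−1/96 t=2:+1/72 = 1/288; (3j)²=1/462 [(2 4 4; -1 1 0)], sign=+1
I_A²/I_B² = (5/132)/(1/462) = 35/2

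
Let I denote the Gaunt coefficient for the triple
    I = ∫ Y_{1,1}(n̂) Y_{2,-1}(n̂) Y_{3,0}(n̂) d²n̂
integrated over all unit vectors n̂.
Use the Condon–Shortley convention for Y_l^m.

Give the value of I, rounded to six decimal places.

0.143048

Rules hold: Σm=0, L=6 even, 1≤3≤3.
N = 3·5·7 = 105
Δ = 0!·2!·4!/7! = 1/105
Racah Σ t=0..0: t=0:+1/4 = 1/4
⇒ 3j(1 2 3; 0 0 0)² = 3/35, sgn -1
Racah Σ t=0..0: t=0:+1/12 = 1/12
⇒ 3j(1 2 3; 1 -1 0)² = 1/35, sgn -1
4πI² = N·(3j₀)²·(3jₘ)² = 9/35
I = +1·√(0.257143/4π) = 0.14304817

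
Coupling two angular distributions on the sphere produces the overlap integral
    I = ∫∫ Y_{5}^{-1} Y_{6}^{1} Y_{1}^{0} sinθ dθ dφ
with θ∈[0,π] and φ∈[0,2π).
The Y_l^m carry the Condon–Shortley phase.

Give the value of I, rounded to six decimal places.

-0.241725

m-sum 0 ✓  L=12 even ✓  1≤1≤11 ✓
Π(2lᵢ+1) = 11×13×3 = 429
triangle coeff Δ(5,6,1) = 1/858
Σ_t [5,5]: t=5:−1/14400 = -1/14400
(3j)²=6/143 [(5 6 1; 0 0 0)], sign=+1
Σ_t [6,6]: t=6:+1/17280 = 1/17280
(3j)²=35/858 [(5 6 1; -1 1 0)], sign=-1
⇒ 4πI² = 105/143
I = (-1)√(105/143/(4π)) = -0.24172507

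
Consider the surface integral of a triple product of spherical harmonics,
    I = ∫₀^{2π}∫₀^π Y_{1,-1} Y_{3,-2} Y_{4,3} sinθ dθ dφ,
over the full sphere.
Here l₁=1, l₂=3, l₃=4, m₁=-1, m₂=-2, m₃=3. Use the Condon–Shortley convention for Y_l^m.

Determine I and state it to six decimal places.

Checks pass: Σm=0; 8 even; l₃=4∈[2,4].
(2·1+1)(2·3+1)(2·4+1) = 189
Δ: 0! 2! 6! / 9! → 1/252
sum: t=0:+1/36 = 1/36
3j²(1 3 4; 0 0 0) = Δ·Π!·Σ² = 4/63  (sign +1)
sum: t=0:+1/240 = 1/240
3j²(1 3 4; -1 -2 3) = Δ·Π!·Σ² = 1/12  (sign -1)
combine: 4πI² = 189·4/63·1/12 = 1/1
take √, sign -1: I = -0.28209479

-0.282095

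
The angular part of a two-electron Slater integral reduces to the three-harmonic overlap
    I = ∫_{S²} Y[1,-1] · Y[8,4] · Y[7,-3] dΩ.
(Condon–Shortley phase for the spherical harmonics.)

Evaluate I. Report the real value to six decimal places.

0.248575

m-sum 0 ✓  L=16 even ✓  7≤7≤9 ✓
Π(2lᵢ+1) = 3×17×15 = 765
triangle coeff Δ(1,8,7) = 1/2040
Σ_t [1,1]: t=1:−1/25401600 = -1/25401600
(3j)²=8/255 [(1 8 7; 0 0 0)], sign=+1
Σ_t [2,2]: t=2:+1/174182400 = 1/174182400
(3j)²=11/340 [(1 8 7; -1 4 -3)], sign=+1
⇒ 4πI² = 66/85
I = (+1)√(66/85/(4π)) = 0.24857507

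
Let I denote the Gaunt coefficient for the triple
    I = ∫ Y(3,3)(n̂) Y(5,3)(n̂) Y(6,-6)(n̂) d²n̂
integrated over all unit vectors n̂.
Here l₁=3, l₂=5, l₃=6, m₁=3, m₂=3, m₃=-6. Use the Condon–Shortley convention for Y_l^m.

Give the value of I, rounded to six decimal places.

-0.119512

Checks pass: Σm=0; 14 even; l₃=6∈[2,8].
(2·3+1)(2·5+1)(2·6+1) = 1001
Δ: 2! 4! 8! / 15! → 1/675675
sum: t=0:+1/8640 t=1:−1/2304 t=2:+1/8640 = -7/34560
3j²(3 5 6; 0 0 0) = Δ·Π!·Σ² = 7/429  (sign -1)
sum: t=0:+1/1935360 = 1/1935360
3j²(3 5 6; 3 3 -6) = Δ·Π!·Σ² = 1/91  (sign +1)
combine: 4πI² = 1001·7/429·1/91 = 7/39
take √, sign -1: I = -0.11951207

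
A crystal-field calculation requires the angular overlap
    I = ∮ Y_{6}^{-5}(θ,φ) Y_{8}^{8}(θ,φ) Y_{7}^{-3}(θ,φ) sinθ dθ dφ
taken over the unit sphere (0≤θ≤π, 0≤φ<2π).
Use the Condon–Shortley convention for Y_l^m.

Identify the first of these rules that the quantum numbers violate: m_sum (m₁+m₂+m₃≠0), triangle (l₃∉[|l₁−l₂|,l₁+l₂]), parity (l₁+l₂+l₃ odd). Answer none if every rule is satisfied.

m₁+m₂+m₃ = -5 + 8 − 3 = 0  ✓
triangle: |6−8|=2 ≤ l₃=7 ≤ 6+8=14  ✓
parity: l₁+l₂+l₃ = 21 is odd  ✗

parity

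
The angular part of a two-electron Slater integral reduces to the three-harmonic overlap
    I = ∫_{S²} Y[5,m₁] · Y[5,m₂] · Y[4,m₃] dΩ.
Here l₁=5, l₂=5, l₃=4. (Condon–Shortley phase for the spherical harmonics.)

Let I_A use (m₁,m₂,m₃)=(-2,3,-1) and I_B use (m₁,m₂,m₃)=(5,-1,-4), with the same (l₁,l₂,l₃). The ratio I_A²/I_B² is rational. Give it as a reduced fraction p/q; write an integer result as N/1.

5/2

l's match ⇒ only the (l;m) 3-j factors differ between A and B.
A: triangle coeff Δ(5,5,4) = 1/3153150; Σ_t [4,6]: t=4:+1/6912 t=5:−1/2880 t=6:+1/17280 = -1/6912; (3j)²=5/429 [(5 5 4; -2 3 -1)], sign=+1
B: triangle coeff Δ(5,5,4) = 1/3153150; Σ_t [0,0]: t=0:+1/414720 = 1/414720; (3j)²=2/429 [(5 5 4; 5 -1 -4)], sign=+1
I_A²/I_B² = (5/429)/(2/429) = 5/2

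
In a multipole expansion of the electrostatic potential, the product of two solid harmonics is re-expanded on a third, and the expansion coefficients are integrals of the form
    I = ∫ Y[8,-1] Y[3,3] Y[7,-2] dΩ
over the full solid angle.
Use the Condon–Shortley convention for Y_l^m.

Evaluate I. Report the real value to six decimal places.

0.148075

Checks pass: Σm=0; 18 even; l₃=7∈[5,11].
(2·8+1)(2·3+1)(2·7+1) = 1785
Δ: 4! 12! 2! / 19! → 1/5290740
sum: t=1:−1/7257600 t=2:+1/2073600 t=3:−1/7257600 = 1/4838400
3j²(8 3 7; 0 0 0) = Δ·Π!·Σ² = 252/20995  (sign -1)
sum: t=4:+1/29030400 = 1/29030400
3j²(8 3 7; -1 3 -2) = Δ·Π!·Σ² = 54/4199  (sign -1)
combine: 4πI² = 1785·252/20995·54/4199 = 285768/1037153
take √, sign +1: I = 0.14807456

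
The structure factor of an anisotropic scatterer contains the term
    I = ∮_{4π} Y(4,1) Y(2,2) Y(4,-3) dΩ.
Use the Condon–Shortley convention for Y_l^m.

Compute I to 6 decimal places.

m-sum 0 ✓  L=10 even ✓  2≤4≤6 ✓
Π(2lᵢ+1) = 9×5×9 = 405
triangle coeff Δ(4,2,4) = 1/13860
Σ_t [0,2]: t=0:+1/192 t=1:−1/36 t=2:+1/192 = -5/288
(3j)²=20/693 [(4 2 4; 0 0 0)], sign=-1
Σ_t [2,2]: t=2:+1/480 = 1/480
(3j)²=3/110 [(4 2 4; 1 2 -3)], sign=-1
⇒ 4πI² = 270/847
I = (+1)√(270/847/(4π)) = 0.15927046

0.159270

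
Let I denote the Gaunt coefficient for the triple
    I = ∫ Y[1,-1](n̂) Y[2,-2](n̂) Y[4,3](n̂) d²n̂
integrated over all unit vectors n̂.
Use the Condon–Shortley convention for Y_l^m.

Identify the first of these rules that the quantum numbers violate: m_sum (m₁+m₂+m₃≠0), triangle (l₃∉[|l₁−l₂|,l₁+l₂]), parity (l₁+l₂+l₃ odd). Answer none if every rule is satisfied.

m₁+m₂+m₃ = -1 − 2 + 3 = 0  ✓
triangle: |1−2|=1 ≤ l₃=4 ≤ 1+2=3  ✗
parity: l₁+l₂+l₃ = 7 is odd

triangle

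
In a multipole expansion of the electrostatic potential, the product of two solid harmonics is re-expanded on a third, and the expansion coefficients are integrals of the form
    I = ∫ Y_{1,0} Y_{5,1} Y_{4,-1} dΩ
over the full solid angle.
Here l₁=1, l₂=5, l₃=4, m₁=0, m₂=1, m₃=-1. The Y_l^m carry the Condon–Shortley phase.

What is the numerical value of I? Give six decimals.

-0.240571

Checks pass: Σm=0; 10 even; l₃=4∈[4,6].
(2·1+1)(2·5+1)(2·4+1) = 297
Δ: 2! 0! 8! / 11! → 1/495
sum: t=1:−1/576 = -1/576
3j²(1 5 4; 0 0 0) = Δ·Π!·Σ² = 5/99  (sign -1)
sum: t=1:−1/720 = -1/720
3j²(1 5 4; 0 1 -1) = Δ·Π!·Σ² = 8/165  (sign +1)
combine: 4πI² = 297·5/99·8/165 = 8/11
take √, sign -1: I = -0.24057125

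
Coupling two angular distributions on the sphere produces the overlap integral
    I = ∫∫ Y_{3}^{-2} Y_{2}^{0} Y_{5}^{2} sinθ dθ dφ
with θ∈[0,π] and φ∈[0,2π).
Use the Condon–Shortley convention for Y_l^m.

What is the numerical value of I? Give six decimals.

Checks pass: Σm=0; 10 even; l₃=5∈[1,5].
(2·3+1)(2·2+1)(2·5+1) = 385
Δ: 0! 6! 4! / 11! → 1/2310
sum: t=0:+1/144 = 1/144
3j²(3 2 5; 0 0 0) = Δ·Π!·Σ² = 10/231  (sign -1)
sum: t=0:+1/480 = 1/480
3j²(3 2 5; -2 0 2) = Δ·Π!·Σ² = 3/110  (sign -1)
combine: 4πI² = 385·10/231·3/110 = 5/11
take √, sign +1: I = 0.19018827

0.190188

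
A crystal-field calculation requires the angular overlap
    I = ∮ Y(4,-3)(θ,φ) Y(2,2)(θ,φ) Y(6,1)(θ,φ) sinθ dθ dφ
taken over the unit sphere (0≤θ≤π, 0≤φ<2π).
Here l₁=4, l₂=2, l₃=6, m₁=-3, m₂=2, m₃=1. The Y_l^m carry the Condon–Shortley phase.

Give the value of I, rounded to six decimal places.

m-sum 0 ✓  L=12 even ✓  2≤6≤6 ✓
Π(2lᵢ+1) = 9×5×13 = 585
triangle coeff Δ(4,2,6) = 1/6435
Σ_t [0,0]: t=0:+1/2304 = 1/2304
(3j)²=5/143 [(4 2 6; 0 0 0)], sign=+1
Σ_t [0,0]: t=0:+1/120960 = 1/120960
(3j)²=1/1287 [(4 2 6; -3 2 1)], sign=-1
⇒ 4πI² = 25/1573
I = (-1)√(25/1573/(4π)) = -0.03556319

-0.035563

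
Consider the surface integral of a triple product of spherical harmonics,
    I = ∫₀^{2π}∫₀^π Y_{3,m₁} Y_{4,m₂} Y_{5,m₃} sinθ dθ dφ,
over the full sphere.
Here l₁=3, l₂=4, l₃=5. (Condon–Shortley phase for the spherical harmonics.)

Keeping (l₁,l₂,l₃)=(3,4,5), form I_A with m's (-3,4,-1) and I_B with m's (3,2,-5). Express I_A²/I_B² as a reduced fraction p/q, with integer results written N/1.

2/15

l's match ⇒ only the (l;m) 3-j factors differ between A and B.
A: triangle coeff Δ(3,4,5) = 1/180180; Σ_t [2,2]: t=2:+1/34560 = 1/34560; (3j)²=1/429 [(3 4 5; -3 4 -1)], sign=+1
B: triangle coeff Δ(3,4,5) = 1/180180; Σ_t [0,0]: t=0:+1/34560 = 1/34560; (3j)²=5/286 [(3 4 5; 3 2 -5)], sign=+1
I_A²/I_B² = (1/429)/(5/286) = 2/15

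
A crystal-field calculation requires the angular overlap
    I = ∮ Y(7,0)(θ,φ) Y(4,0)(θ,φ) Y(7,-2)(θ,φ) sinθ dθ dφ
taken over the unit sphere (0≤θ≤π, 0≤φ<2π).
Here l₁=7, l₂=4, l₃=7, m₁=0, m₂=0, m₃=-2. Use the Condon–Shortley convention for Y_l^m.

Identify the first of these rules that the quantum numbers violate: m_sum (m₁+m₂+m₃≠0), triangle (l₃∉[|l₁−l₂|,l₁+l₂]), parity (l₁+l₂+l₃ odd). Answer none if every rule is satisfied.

m_sum

m₁+m₂+m₃ = 0 + 0 − 2 = -2  ✗
triangle: |7−4|=3 ≤ l₃=7 ≤ 7+4=11
parity: l₁+l₂+l₃ = 18 is even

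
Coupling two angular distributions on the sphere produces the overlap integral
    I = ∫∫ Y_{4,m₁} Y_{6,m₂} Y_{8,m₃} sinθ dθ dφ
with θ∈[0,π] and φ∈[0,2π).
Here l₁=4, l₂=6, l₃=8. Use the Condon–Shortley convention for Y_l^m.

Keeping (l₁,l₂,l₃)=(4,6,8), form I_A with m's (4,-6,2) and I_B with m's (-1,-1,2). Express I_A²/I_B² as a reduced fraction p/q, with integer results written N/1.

Shared (l₁,l₂,l₃)=(4,6,8): N and (l;000)² cancel in I_A²/I_B².
A: Δ = 2!·6!·10!/19! = 1/23279256; Racah Σ t=0..0: t=0:+1/5225472000 = 1/5225472000; ⇒ 3j(4 6 8; 4 -6 2)² = 1/12597, sgn +1
B: Δ = 2!·6!·10!/19! = 1/23279256; Racah Σ t=0..2: t=0:+1/3456000 t=1:−1/829440 t=2:+1/2177280 = -199/435456000; ⇒ 3j(4 6 8; -1 -1 2)² = 39601/3879876, sgn -1
I_A²/I_B² = (1/12597)/(39601/3879876) = 308/39601

308/39601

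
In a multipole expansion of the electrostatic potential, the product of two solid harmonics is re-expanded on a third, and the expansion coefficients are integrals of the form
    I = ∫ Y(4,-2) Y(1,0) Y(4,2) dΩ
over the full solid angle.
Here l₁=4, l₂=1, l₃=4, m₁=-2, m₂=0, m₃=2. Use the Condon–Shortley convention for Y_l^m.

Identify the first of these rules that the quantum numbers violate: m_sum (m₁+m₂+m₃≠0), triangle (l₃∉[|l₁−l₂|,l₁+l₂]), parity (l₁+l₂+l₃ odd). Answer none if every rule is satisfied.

m₁+m₂+m₃ = -2 + 0 + 2 = 0  ✓
triangle: |4−1|=3 ≤ l₃=4 ≤ 4+1=5  ✓
parity: l₁+l₂+l₃ = 9 is odd  ✗

parity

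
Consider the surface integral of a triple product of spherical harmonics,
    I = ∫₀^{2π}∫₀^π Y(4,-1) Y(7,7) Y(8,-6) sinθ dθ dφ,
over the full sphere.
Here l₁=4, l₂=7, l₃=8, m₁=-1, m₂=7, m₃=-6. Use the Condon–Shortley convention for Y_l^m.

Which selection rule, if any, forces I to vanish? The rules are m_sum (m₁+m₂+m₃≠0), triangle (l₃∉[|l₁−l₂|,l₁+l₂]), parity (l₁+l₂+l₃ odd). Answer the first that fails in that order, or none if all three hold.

parity

m₁+m₂+m₃ = -1 + 7 − 6 = 0  ✓
triangle: |4−7|=3 ≤ l₃=8 ≤ 4+7=11  ✓
parity: l₁+l₂+l₃ = 19 is odd  ✗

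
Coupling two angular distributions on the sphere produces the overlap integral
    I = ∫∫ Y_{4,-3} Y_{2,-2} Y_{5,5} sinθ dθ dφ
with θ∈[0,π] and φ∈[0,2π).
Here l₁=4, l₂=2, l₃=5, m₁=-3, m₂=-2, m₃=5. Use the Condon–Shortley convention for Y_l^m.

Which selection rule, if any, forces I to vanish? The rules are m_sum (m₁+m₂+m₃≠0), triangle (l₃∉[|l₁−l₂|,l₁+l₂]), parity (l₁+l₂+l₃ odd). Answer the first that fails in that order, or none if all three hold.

parity

Σmᵢ = 0  ✓
l₃∈[|l₁−l₂|,l₁+l₂]=[2,6], have l₃=5  ✓
Σlᵢ = 11 ⇒ odd  ✗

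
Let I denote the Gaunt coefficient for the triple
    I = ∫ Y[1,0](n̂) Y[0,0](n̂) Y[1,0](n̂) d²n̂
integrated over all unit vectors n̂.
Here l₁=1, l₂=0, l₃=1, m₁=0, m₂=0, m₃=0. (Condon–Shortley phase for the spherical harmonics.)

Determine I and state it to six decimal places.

0.282095

Rules hold: Σm=0, L=2 even, 1≤1≤1.
N = 3·1·3 = 9
Δ = 0!·2!·0!/3! = 1/3
Racah Σ t=0..0: t=0:+1/1 = 1/1
⇒ 3j(1 0 1; 0 0 0)² = 1/3, sgn -1
(m-triple is (0,0,0) — same symbol as above.)
4πI² = N·(3j₀)²·(3jₘ)² = 1/1
I = +1·√(1/4π) = 0.28209479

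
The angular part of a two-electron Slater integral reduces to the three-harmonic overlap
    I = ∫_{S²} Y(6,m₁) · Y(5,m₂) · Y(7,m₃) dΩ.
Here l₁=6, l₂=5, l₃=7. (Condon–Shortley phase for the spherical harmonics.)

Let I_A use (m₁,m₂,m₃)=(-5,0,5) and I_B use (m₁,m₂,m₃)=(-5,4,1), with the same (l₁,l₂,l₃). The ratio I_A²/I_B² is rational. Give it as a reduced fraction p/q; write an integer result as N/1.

15/154

Same 6,5,7: normalisation and zero-m 3j drop out of the ratio.
A: Δ: 4! 8! 6! / 19! → 1/174594420; sum: t=3:−1/11612160 t=4:+1/14515200 = -1/58060800; 3j²(6 5 7; -5 0 5) = Δ·Π!·Σ² = 55/58786  (sign -1)
B: Δ: 4! 8! 6! / 19! → 1/174594420; sum: t=3:−1/174182400 t=4:+1/14515200 = 11/174182400; 3j²(6 5 7; -5 4 1) = Δ·Π!·Σ² = 121/12597  (sign +1)
I_A²/I_B² = (55/58786)/(121/12597) = 15/154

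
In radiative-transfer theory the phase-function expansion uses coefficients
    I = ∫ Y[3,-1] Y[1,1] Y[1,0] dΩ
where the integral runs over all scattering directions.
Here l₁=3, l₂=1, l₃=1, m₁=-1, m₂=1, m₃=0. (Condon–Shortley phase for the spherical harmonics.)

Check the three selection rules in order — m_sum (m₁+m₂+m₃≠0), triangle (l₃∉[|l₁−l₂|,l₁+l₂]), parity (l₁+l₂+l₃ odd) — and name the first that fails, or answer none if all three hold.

triangle

Σmᵢ = 0  ✓
l₃∈[|l₁−l₂|,l₁+l₂]=[2,4], have l₃=1  ✗
Σlᵢ = 5 ⇒ odd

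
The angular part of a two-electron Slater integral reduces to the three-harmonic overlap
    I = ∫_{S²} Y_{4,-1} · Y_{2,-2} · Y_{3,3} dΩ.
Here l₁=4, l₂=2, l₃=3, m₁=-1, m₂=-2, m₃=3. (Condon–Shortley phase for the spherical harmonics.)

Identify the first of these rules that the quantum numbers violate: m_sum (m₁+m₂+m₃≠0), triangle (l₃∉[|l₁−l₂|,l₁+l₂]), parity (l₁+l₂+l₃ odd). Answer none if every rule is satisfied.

parity

m₁+m₂+m₃ = -1 − 2 + 3 = 0  ✓
triangle: |4−2|=2 ≤ l₃=3 ≤ 4+2=6  ✓
parity: l₁+l₂+l₃ = 9 is odd  ✗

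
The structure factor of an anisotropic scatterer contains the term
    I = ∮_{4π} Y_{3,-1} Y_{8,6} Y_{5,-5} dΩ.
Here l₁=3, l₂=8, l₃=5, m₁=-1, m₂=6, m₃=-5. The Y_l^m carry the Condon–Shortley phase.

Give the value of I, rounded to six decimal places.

Checks pass: Σm=0; 16 even; l₃=5∈[5,11].
(2·3+1)(2·8+1)(2·5+1) = 1309
Δ: 6! 0! 10! / 17! → 1/136136
sum: t=3:−1/518400 = -1/518400
3j²(3 8 5; 0 0 0) = Δ·Π!·Σ² = 56/2431  (sign +1)
sum: t=4:+1/174182400 = 1/174182400
3j²(3 8 5; -1 6 -5) = Δ·Π!·Σ² = 1/136  (sign +1)
combine: 4πI² = 1309·56/2431·1/136 = 49/221
take √, sign +1: I = 0.13283024

0.132830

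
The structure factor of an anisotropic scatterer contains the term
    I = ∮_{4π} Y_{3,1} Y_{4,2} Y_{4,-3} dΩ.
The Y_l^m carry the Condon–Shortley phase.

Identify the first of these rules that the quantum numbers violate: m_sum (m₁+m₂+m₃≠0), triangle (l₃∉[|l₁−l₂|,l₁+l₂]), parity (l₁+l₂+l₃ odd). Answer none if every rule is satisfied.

azimuthal sum: 1 + 2 − 3 = 0  ✓
1 ≤ 4 ≤ 7 (triangle on l)  ✓
L = 3 + 4 + 4 = 11 (odd)  ✗

parity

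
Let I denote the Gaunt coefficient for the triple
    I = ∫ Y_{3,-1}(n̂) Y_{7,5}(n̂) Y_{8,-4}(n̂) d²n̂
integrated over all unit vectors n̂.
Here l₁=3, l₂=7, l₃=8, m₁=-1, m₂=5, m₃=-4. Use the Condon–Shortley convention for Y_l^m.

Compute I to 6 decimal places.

-0.170870

Rules hold: Σm=0, L=18 even, 4≤8≤10.
N = 7·15·17 = 1785
Δ = 2!·4!·12!/19! = 1/5290740
Racah Σ t=0..2: t=0:+1/7257600 t=1:−1/2073600 t=2:+1/7257600 = -1/4838400
⇒ 3j(3 7 8; 0 0 0)² = 252/20995, sgn -1
Racah Σ t=0..2: t=0:+1/22992076800 t=1:−1/239500800 t=2:+1/58060800 = 43/3284582400
⇒ 3j(3 7 8; -1 5 -4)² = 12943/755820, sgn +1
4πI² = N·(3j₀)²·(3jₘ)² = 1902621/5185765
I = -1·√(0.366893/4π) = -0.17086960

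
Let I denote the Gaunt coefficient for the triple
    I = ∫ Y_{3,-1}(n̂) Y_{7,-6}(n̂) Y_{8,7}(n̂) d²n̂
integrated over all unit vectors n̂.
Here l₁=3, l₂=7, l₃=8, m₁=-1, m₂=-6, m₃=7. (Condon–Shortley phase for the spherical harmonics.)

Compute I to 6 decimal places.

0.061743

Rules hold: Σm=0, L=18 even, 4≤8≤10.
N = 7·15·17 = 1785
Δ = 2!·4!·12!/19! = 1/5290740
Racah Σ t=0..2: t=0:+1/7257600 t=1:−1/2073600 t=2:+1/7257600 = -1/4838400
⇒ 3j(3 7 8; 0 0 0)² = 252/20995, sgn -1
Racah Σ t=0..1: t=0:+1/1916006400 t=1:−1/2874009600 = 1/5748019200
⇒ 3j(3 7 8; -1 -6 7)² = 13/5814, sgn -1
4πI² = N·(3j₀)²·(3jₘ)² = 294/6137
I = +1·√(0.0479061/4π) = 0.06174342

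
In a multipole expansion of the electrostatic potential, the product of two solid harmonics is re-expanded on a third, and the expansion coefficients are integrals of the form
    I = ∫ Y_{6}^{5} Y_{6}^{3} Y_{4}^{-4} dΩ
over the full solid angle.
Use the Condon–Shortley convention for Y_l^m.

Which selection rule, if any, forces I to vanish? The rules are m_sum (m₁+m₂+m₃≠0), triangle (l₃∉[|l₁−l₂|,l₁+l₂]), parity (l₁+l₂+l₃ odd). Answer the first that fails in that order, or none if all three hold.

m_sum

Σmᵢ = 4  ✗
l₃∈[|l₁−l₂|,l₁+l₂]=[0,12], have l₃=4
Σlᵢ = 16 ⇒ even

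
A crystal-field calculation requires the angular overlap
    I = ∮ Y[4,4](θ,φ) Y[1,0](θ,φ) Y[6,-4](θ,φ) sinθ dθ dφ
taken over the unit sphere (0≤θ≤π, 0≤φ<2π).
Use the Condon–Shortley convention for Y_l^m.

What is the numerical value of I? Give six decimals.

0.000000

|4−1|≤6≤4+1 violated ⇒ I = 0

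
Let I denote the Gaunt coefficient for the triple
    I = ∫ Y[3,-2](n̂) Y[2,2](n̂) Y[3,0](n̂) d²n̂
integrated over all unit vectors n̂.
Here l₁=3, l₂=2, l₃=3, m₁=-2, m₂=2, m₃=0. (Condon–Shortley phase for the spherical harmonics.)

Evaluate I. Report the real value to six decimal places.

-0.188063

Checks pass: Σm=0; 8 even; l₃=3∈[1,5].
(2·3+1)(2·2+1)(2·3+1) = 245
Δ: 2! 4! 2! / 9! → 1/3780
sum: t=0:+1/24 t=1:−1/4 t=2:+1/24 = -1/6
3j²(3 2 3; 0 0 0) = Δ·Π!·Σ² = 4/105  (sign +1)
sum: t=2:+1/24 = 1/24
3j²(3 2 3; -2 2 0) = Δ·Π!·Σ² = 1/21  (sign -1)
combine: 4πI² = 245·4/105·1/21 = 4/9
take √, sign -1: I = -0.18806319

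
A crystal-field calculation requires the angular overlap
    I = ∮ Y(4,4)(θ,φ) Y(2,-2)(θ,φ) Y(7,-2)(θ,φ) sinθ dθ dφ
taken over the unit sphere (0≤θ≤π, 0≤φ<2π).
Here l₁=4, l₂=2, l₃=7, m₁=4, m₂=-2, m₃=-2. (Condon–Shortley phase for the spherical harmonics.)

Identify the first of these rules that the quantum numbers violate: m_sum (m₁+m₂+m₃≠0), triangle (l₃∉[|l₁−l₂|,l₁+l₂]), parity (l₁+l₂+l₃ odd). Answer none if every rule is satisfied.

triangle

Σmᵢ = 0  ✓
l₃∈[|l₁−l₂|,l₁+l₂]=[2,6], have l₃=7  ✗
Σlᵢ = 13 ⇒ odd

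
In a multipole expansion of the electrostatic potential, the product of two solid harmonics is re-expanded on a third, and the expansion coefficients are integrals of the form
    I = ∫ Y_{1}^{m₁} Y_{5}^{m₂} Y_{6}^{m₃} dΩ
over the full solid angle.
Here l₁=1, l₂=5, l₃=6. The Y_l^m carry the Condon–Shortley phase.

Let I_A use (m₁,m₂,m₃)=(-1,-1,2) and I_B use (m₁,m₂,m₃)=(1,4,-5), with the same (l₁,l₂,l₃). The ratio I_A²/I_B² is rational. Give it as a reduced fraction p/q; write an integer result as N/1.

28/55

Same 1,5,6: normalisation and zero-m 3j drop out of the ratio.
A: Δ: 0! 2! 10! / 13! → 1/858; sum: t=0:+1/34560 = 1/34560; 3j²(1 5 6; -1 -1 2) = Δ·Π!·Σ² = 14/429  (sign +1)
B: Δ: 0! 2! 10! / 13! → 1/858; sum: t=0:+1/725760 = 1/725760; 3j²(1 5 6; 1 4 -5) = Δ·Π!·Σ² = 5/78  (sign -1)
I_A²/I_B² = (14/429)/(5/78) = 28/55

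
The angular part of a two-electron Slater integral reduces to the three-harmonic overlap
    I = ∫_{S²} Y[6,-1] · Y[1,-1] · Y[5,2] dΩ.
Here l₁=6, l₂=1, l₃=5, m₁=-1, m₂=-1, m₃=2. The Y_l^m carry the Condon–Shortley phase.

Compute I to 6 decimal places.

-0.129207

Checks pass: Σm=0; 12 even; l₃=5∈[5,7].
(2·6+1)(2·1+1)(2·5+1) = 429
Δ: 2! 10! 0! / 13! → 1/858
sum: t=1:−1/14400 = -1/14400
3j²(6 1 5; 0 0 0) = Δ·Π!·Σ² = 6/143  (sign +1)
sum: t=0:+1/60480 = 1/60480
3j²(6 1 5; -1 -1 2) = Δ·Π!·Σ² = 5/429  (sign -1)
combine: 4πI² = 429·6/143·5/429 = 30/143
take √, sign -1: I = -0.12920749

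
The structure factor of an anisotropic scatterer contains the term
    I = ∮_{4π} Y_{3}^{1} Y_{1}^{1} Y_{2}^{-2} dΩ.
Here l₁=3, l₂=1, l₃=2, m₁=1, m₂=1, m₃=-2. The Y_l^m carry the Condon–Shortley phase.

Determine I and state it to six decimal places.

-0.082589

Rules hold: Σm=0, L=6 even, 2≤2≤4.
N = 7·3·5 = 105
Δ = 2!·4!·0!/7! = 1/105
Racah Σ t=1..1: t=1:−1/4 = -1/4
⇒ 3j(3 1 2; 0 0 0)² = 3/35, sgn -1
Racah Σ t=2..2: t=2:+1/48 = 1/48
⇒ 3j(3 1 2; 1 1 -2)² = 1/105, sgn +1
4πI² = N·(3j₀)²·(3jₘ)² = 3/35
I = -1·√(0.0857143/4π) = -0.08258890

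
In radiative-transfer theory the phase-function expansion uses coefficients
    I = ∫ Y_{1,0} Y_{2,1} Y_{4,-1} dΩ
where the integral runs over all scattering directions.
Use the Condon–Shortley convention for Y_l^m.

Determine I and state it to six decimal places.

l₃=4 ∉ [1,3] — triangle fails ⇒ I = 0

0.000000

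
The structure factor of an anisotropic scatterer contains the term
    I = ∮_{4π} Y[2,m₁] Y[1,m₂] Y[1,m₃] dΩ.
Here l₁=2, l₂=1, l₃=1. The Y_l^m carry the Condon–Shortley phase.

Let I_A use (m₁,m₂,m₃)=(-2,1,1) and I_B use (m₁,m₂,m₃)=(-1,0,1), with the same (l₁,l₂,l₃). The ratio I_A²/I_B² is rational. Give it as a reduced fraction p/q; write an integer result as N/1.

Same 2,1,1: normalisation and zero-m 3j drop out of the ratio.
A: Δ: 2! 2! 0! / 5! → 1/30; sum: t=2:+1/4 = 1/4; 3j²(2 1 1; -2 1 1) = Δ·Π!·Σ² = 1/5  (sign +1)
B: Δ: 2! 2! 0! / 5! → 1/30; sum: t=1:−1/2 = -1/2; 3j²(2 1 1; -1 0 1) = Δ·Π!·Σ² = 1/10  (sign -1)
I_A²/I_B² = (1/5)/(1/10) = 2/1

2/1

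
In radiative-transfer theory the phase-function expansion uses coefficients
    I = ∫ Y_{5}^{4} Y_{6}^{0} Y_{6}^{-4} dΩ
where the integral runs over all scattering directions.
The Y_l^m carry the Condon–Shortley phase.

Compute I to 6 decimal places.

0.000000

Σlᵢ=17 odd — θ-integrand is odd under cosθ→−cosθ; I=0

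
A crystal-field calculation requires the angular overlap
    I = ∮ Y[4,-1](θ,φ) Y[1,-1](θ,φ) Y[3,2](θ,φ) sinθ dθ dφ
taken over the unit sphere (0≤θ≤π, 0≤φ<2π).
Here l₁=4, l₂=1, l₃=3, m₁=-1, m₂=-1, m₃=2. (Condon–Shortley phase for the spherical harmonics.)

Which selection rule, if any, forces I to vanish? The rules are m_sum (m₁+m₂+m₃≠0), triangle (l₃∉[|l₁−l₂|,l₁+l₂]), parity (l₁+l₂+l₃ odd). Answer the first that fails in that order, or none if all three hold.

Σmᵢ = 0  ✓
l₃∈[|l₁−l₂|,l₁+l₂]=[3,5], have l₃=3  ✓
Σlᵢ = 8 ⇒ even  ✓

none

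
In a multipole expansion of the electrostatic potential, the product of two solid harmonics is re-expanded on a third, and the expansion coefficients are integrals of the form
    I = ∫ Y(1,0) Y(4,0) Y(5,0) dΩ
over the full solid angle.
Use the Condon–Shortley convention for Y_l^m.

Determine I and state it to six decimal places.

Rules hold: Σm=0, L=10 even, 3≤5≤5.
N = 3·9·11 = 297
Δ = 0!·2!·8!/11! = 1/495
Racah Σ t=0..0: t=0:+1/576 = 1/576
⇒ 3j(1 4 5; 0 0 0)² = 5/99, sgn -1
(m-triple is (0,0,0) — same symbol as above.)
4πI² = N·(3j₀)²·(3jₘ)² = 25/33
I = +1·√(0.757576/4π) = 0.24553200

0.245532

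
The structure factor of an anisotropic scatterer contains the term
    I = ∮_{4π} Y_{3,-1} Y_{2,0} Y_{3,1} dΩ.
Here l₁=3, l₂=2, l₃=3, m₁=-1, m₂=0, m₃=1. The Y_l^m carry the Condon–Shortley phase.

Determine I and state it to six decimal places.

Rules hold: Σm=0, L=8 even, 1≤3≤5.
N = 7·5·7 = 245
Δ = 2!·4!·2!/9! = 1/3780
Racah Σ t=0..2: t=0:+1/24 t=1:−1/4 t=2:+1/24 = -1/6
⇒ 3j(3 2 3; 0 0 0)² = 4/105, sgn +1
Racah Σ t=0..2: t=0:+1/96 t=1:−1/6 t=2:+1/16 = -3/32
⇒ 3j(3 2 3; -1 0 1)² = 3/140, sgn -1
4πI² = N·(3j₀)²·(3jₘ)² = 1/5
I = -1·√(0.2/4π) = -0.12615663

-0.126157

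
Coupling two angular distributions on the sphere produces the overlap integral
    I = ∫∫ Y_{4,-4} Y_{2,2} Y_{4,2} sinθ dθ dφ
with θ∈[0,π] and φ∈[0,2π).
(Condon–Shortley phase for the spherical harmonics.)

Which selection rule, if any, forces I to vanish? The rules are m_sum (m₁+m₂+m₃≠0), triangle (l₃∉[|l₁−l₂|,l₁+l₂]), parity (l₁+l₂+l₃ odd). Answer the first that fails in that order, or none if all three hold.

none

azimuthal sum: -4 + 2 + 2 = 0  ✓
2 ≤ 4 ≤ 6 (triangle on l)  ✓
L = 4 + 2 + 4 = 10 (even)  ✓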